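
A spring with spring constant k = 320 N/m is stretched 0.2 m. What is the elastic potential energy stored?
PE = ½kx² = ½(320)(0.2)² = 6.4 J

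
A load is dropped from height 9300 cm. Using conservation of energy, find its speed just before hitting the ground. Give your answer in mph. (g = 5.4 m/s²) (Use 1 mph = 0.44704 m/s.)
Convert to SI: h = 93.0 m
mgh = ½mv² ⇒ v = √(2gh) = √(2·5.4·93.0) = 31.6923 m/s = 70.89 mph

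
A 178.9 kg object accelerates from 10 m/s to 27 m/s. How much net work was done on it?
W = ΔKE = ½m(v₂² − v₁²) = ½(178.9)(27² − 10²) = 56264.05 J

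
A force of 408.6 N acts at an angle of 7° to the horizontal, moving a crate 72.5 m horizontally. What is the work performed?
W = F·d·cosθ = (408.6)(72.5)cos(7°) = 29400 J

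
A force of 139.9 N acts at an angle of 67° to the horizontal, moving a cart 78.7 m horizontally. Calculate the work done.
W = F·d·cosθ = (139.9)(78.7)cos(67°) = 4302 J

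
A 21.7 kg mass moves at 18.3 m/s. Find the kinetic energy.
KE = ½mv² = ½(21.7)(18.3)² = 3634 J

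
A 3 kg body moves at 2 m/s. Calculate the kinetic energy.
KE = ½mv² = ½(3)(2)² = 6.0 J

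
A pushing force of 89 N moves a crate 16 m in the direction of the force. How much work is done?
W = F·d = (89)(16) = 1424 J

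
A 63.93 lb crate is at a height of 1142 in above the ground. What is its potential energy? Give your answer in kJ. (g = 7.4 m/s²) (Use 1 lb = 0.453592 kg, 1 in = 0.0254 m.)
Convert to SI: m = 28.9981 kg, h = 29.0068 m
PE = mgh = (28.9981)(7.4)(29.0068) = 6224.46 J = 6.224 kJ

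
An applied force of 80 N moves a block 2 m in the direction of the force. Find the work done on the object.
W = F·d = (80)(2) = 160.0 J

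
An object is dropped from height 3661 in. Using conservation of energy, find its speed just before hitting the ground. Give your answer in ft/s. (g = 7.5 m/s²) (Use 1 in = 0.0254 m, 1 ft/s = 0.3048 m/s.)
Convert to SI: h = 92.9894 m
mgh = ½mv² ⇒ v = √(2gh) = √(2·7.5·92.9894) = 37.3476 m/s = 122.5 ft/s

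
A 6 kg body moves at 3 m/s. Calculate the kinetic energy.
KE = ½mv² = ½(6)(3)² = 27.0 J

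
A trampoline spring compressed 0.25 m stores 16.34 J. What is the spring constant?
k = 2·PE/x² = 2·16.34/(0.25)² = 522.9 N/m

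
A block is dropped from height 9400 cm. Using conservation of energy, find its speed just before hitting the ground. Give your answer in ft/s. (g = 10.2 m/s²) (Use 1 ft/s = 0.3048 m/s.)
Convert to SI: h = 94.0 m
mgh = ½mv² ⇒ v = √(2gh) = √(2·10.2·94.0) = 43.7904 m/s = 143.7 ft/s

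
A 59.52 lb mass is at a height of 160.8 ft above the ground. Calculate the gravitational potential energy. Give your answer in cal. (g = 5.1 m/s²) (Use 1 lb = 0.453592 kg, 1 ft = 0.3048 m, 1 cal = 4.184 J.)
Convert to SI: m = 26.9978 kg, h = 49.0118 m
PE = mgh = (26.9978)(5.1)(49.0118) = 6748.38 J = 1613 cal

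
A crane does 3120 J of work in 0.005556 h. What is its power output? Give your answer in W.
Convert to SI: W = 3120.0 J, t = 20.0016 s
P = W/t = 3120.0/20.0016 = 156.0 W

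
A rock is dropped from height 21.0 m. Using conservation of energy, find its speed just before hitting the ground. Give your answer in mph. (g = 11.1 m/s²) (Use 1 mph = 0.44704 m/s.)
mgh = ½mv² ⇒ v = √(2gh) = √(2·11.1·21.0) = 21.5917 m/s = 48.3 mph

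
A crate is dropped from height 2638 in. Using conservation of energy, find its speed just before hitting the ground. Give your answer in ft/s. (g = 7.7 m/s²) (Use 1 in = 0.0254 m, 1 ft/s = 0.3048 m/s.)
Convert to SI: h = 67.0052 m
mgh = ½mv² ⇒ v = √(2gh) = √(2·7.7·67.0052) = 32.1229 m/s = 105.4 ft/s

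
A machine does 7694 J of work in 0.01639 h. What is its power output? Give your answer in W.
Convert to SI: W = 7694.0 J, t = 59.004 s
P = W/t = 7694.0/59.004 = 130.4 W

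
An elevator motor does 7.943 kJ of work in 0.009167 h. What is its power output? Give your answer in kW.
Convert to SI: W = 7943.0 J, t = 33.0012 s
P = W/t = 7943.0/33.0012 = 240.688 W = 0.2407 kW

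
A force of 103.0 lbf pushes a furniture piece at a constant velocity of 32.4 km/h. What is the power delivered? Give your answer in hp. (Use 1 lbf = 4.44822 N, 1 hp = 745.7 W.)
Convert to SI: F = 458.167 N, v = 9.0 m/s
P = Fv = (458.167)(9.0) = 4123.5 W = 5.53 hp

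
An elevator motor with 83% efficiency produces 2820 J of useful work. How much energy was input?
W_in = W_out/η = 2820/0.83 = 3398 J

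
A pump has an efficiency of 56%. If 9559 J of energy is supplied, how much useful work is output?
W_out = η·W_in = 0.56·9559 = 5353.04 J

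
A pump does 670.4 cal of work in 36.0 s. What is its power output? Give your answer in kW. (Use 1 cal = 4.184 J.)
Convert to SI: W = 2804.95 J, t = 36.0 s
P = W/t = 2804.95/36.0 = 77.9154 W = 0.07792 kW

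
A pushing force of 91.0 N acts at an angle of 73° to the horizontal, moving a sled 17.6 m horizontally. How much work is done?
W = F·d·cosθ = (91.0)(17.6)cos(73°) = 468.3 J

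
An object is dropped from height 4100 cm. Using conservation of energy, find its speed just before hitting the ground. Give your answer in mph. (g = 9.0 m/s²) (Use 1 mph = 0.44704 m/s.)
Convert to SI: h = 41.0 m
mgh = ½mv² ⇒ v = √(2gh) = √(2·9.0·41.0) = 27.1662 m/s = 60.77 mph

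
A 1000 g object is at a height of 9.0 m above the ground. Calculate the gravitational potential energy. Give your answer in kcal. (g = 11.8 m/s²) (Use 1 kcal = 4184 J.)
Convert to SI: m = 1.0 kg, h = 9.0 m
PE = mgh = (1.0)(11.8)(9.0) = 106.2 J = 0.02538 kcal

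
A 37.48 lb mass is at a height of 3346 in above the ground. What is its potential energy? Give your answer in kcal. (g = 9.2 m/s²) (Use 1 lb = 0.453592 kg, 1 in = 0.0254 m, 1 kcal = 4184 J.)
Convert to SI: m = 17.0006 kg, h = 84.9884 m
PE = mgh = (17.0006)(9.2)(84.9884) = 13292.7 J = 3.177 kcal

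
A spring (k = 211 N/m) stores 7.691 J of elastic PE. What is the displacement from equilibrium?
x = √(2·PE/k) = √(2·7.691/211) = 0.27 m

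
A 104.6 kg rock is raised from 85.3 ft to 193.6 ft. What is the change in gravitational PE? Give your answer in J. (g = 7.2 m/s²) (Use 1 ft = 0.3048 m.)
Convert to SI: m = 104.6 kg, Δh = 33.0098 m
ΔPE = mgΔh = (104.6)(7.2)(33.0098) = 24860 J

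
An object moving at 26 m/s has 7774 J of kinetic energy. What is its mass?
m = 2·KE/v² = 2·7774/(26)² = 23.0 kg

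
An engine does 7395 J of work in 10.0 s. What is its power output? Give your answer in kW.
P = W/t = 7395.0/10.0 = 739.5 W = 0.7395 kW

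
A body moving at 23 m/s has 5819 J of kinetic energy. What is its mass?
m = 2·KE/v² = 2·5819/(23)² = 22.0 kg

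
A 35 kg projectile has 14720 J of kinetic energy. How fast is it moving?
v = √(2·KE/m) = √(2·14720/35) = 29.0 m/s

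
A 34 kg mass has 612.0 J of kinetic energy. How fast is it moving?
v = √(2·KE/m) = √(2·612.0/34) = 6.0 m/s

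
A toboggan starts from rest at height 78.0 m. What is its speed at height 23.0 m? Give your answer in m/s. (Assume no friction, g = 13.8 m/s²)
mgh₁ = mgh₂ + ½mv² ⇒ v = √(2g(h₁−h₂)) = √(2·13.8·55.0) = 38.96 m/s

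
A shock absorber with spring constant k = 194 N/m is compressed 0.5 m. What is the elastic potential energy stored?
PE = ½kx² = ½(194)(0.5)² = 24.25 J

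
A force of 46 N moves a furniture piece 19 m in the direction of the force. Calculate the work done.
W = F·d = (46)(19) = 874.0 J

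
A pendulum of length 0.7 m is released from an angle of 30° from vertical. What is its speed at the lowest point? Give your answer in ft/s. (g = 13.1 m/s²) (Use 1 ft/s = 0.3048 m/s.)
h = L(1 − cosθ) = 0.7(1 − cos30°) = 0.0937822 m
v = √(2gh) = √(2·13.1·0.0937822) = 1.56751 m/s = 5.143 ft/s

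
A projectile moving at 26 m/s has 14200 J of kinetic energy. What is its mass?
m = 2·KE/v² = 2·14200/(26)² = 42.01 kg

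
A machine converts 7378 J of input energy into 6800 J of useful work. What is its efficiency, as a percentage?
η = W_out/W_in = 6800/7378 = 92.17%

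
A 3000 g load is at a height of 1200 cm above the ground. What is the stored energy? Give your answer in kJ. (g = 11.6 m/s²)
Convert to SI: m = 3.0 kg, h = 12.0 m
PE = mgh = (3.0)(11.6)(12.0) = 417.6 J = 0.4176 kJ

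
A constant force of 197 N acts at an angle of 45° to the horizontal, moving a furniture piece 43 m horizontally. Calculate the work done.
W = F·d·cosθ = (197)(43)cos(45°) = 5990 J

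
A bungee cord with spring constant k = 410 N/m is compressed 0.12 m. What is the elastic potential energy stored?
PE = ½kx² = ½(410)(0.12)² = 2.952 J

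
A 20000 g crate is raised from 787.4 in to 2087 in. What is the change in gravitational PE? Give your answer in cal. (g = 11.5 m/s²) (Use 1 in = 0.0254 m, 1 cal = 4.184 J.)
Convert to SI: m = 20.0 kg, Δh = 33.0098 m
ΔPE = mgΔh = (20.0)(11.5)(33.0098) = 7592.26 J = 1815 cal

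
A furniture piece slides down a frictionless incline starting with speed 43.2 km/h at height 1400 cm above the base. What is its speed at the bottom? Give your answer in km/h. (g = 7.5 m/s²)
Convert to SI: v₀ = 12.0 m/s, h = 14.0 m
½mv₀² + mgh = ½mv² ⇒ v = √(v₀² + 2gh) = √(12.0² + 2·7.5·14.0) = 18.8149 m/s = 67.73 km/h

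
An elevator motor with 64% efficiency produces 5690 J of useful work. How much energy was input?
W_in = W_out/η = 5690/0.64 = 8891 J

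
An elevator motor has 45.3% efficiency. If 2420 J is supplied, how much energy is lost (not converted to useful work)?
W_lost = W_in(1 − η) = 2420·(1 − 0.453) = 1324 J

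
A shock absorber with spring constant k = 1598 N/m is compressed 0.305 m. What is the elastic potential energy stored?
PE = ½kx² = ½(1598)(0.305)² = 74.33 J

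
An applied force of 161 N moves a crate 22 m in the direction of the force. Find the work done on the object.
W = F·d = (161)(22) = 3542 J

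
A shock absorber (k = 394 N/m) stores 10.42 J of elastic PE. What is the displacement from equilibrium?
x = √(2·PE/k) = √(2·10.42/394) = 0.23 m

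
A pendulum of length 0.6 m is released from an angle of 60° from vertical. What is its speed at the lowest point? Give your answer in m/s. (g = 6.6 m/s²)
h = L(1 − cosθ) = 0.6(1 − cos60°) = 0.3 m
v = √(2gh) = √(2·6.6·0.3) = 1.99 m/s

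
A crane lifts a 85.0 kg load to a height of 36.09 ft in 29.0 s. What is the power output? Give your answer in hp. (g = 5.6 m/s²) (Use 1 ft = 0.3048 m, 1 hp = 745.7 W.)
Convert to SI: m = 85.0 kg, h = 11.0002 m, t = 29.0 s
P = mgh/t = (85.0)(5.6)(11.0002)/29.0 = 180.556 W = 0.2421 hp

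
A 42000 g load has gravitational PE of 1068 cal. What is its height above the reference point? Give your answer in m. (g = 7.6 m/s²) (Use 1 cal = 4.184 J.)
Convert to SI: m = 42.0 kg, PE = 4468.51 J
h = PE/(mg) = 4468.51/(42.0·7.6) = 14.0 m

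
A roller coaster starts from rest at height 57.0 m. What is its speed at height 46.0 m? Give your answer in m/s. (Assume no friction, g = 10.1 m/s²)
mgh₁ = mgh₂ + ½mv² ⇒ v = √(2g(h₁−h₂)) = √(2·10.1·11.0) = 14.91 m/s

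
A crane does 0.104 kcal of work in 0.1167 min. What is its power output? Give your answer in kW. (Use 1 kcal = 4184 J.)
Convert to SI: W = 435.136 J, t = 7.002 s
P = W/t = 435.136/7.002 = 62.1445 W = 0.06214 kW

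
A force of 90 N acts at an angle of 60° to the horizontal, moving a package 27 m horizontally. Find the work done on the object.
W = F·d·cosθ = (90)(27)cos(60°) = 1215 J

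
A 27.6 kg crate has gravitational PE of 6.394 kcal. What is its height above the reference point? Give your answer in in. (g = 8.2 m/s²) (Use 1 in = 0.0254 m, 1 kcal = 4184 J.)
Convert to SI: m = 27.6 kg, PE = 26752.5 J
h = PE/(mg) = 26752.5/(27.6·8.2) = 118.207 m = 4654 in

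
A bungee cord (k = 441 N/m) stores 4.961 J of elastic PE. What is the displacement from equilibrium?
x = √(2·PE/k) = √(2·4.961/441) = 0.15 m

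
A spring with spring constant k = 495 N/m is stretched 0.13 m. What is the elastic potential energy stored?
PE = ½kx² = ½(495)(0.13)² = 4.183 J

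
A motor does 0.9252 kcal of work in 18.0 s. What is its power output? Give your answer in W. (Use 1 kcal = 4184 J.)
Convert to SI: W = 3871.04 J, t = 18.0 s
P = W/t = 3871.04/18.0 = 215.1 W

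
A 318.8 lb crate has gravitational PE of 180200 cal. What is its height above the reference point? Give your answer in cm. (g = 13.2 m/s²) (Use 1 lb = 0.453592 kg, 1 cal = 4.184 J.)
Convert to SI: m = 144.605 kg, PE = 753957 J
h = PE/(mg) = 753957/(144.605·13.2) = 394.992 m = 39500 cm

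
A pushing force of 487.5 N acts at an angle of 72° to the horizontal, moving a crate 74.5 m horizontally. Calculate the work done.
W = F·d·cosθ = (487.5)(74.5)cos(72°) = 11220 J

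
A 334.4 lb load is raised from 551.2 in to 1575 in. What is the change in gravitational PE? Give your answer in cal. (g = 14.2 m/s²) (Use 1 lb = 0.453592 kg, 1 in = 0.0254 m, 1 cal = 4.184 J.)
Convert to SI: m = 151.681 kg, Δh = 26.0045 m
ΔPE = mgΔh = (151.681)(14.2)(26.0045) = 56010.4 J = 13390 cal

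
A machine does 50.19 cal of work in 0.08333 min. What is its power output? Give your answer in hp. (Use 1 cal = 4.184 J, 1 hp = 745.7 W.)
Convert to SI: W = 209.995 J, t = 4.9998 s
P = W/t = 209.995/4.9998 = 42.0007 W = 0.05632 hp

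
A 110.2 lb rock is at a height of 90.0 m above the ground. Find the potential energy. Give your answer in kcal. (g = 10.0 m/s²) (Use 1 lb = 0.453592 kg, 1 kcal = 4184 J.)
Convert to SI: m = 49.9858 kg, h = 90.0 m
PE = mgh = (49.9858)(10.0)(90.0) = 44987.3 J = 10.75 kcal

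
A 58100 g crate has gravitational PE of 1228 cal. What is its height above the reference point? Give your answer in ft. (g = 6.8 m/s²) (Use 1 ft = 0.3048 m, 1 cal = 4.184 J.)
Convert to SI: m = 58.1 kg, PE = 5137.95 J
h = PE/(mg) = 5137.95/(58.1·6.8) = 13.0048 m = 42.67 ft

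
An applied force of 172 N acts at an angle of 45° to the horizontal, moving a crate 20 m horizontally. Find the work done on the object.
W = F·d·cosθ = (172)(20)cos(45°) = 2432 J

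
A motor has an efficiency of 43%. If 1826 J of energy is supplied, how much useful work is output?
W_out = η·W_in = 0.43·1826 = 785.18 J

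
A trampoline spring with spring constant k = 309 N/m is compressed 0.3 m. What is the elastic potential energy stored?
PE = ½kx² = ½(309)(0.3)² = 13.91 J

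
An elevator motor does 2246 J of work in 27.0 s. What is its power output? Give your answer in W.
P = W/t = 2246.0/27.0 = 83.19 W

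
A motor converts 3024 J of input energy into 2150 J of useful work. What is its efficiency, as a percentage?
η = W_out/W_in = 2150/3024 = 71.1%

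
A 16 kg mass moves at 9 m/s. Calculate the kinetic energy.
KE = ½mv² = ½(16)(9)² = 648.0 J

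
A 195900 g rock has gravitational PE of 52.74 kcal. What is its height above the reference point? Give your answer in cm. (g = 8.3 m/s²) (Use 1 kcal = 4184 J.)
Convert to SI: m = 195.9 kg, PE = 220664 J
h = PE/(mg) = 220664/(195.9·8.3) = 135.712 m = 13570 cm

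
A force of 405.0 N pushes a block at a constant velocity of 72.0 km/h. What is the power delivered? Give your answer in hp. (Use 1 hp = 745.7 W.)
Convert to SI: F = 405.0 N, v = 20.0 m/s
P = Fv = (405.0)(20.0) = 8100.0 W = 10.86 hp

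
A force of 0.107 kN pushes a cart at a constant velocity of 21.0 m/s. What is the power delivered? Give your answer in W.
Convert to SI: F = 107.0 N, v = 21.0 m/s
P = Fv = (107.0)(21.0) = 2247 W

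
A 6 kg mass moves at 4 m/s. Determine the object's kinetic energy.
KE = ½mv² = ½(6)(4)² = 48.0 J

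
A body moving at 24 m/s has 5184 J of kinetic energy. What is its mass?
m = 2·KE/v² = 2·5184/(24)² = 18.0 kg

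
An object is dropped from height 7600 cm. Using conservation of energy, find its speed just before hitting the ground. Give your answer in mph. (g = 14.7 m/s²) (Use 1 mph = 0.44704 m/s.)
Convert to SI: h = 76.0 m
mgh = ½mv² ⇒ v = √(2gh) = √(2·14.7·76.0) = 47.2694 m/s = 105.7 mph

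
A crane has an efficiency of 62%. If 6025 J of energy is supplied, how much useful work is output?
W_out = η·W_in = 0.62·6025 = 3735.5 J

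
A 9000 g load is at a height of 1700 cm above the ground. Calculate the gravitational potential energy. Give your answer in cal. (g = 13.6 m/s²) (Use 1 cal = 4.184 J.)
Convert to SI: m = 9.0 kg, h = 17.0 m
PE = mgh = (9.0)(13.6)(17.0) = 2080.8 J = 497.3 cal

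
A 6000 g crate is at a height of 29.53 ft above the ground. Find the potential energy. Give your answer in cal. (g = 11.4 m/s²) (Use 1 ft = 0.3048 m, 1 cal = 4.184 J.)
Convert to SI: m = 6.0 kg, h = 9.00074 m
PE = mgh = (6.0)(11.4)(9.00074) = 615.651 J = 147.1 cal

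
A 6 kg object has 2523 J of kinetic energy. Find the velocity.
v = √(2·KE/m) = √(2·2523/6) = 29.0 m/s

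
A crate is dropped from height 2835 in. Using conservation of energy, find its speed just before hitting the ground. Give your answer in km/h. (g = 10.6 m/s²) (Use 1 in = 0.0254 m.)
Convert to SI: h = 72.009 m
mgh = ½mv² ⇒ v = √(2gh) = √(2·10.6·72.009) = 39.0716 m/s = 140.7 km/h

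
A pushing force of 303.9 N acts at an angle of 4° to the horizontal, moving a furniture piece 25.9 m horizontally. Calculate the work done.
W = F·d·cosθ = (303.9)(25.9)cos(4°) = 7852 J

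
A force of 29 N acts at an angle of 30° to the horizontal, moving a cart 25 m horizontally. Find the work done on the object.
W = F·d·cosθ = (29)(25)cos(30°) = 627.9 J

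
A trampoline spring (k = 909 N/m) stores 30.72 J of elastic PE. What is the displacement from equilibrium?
x = √(2·PE/k) = √(2·30.72/909) = 0.26 m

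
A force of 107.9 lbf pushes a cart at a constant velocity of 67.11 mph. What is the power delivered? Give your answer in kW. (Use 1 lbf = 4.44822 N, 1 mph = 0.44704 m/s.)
Convert to SI: F = 479.963 N, v = 30.0009 m/s
P = Fv = (479.963)(30.0009) = 14399.3 W = 14.4 kW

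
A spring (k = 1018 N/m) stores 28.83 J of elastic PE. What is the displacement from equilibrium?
x = √(2·PE/k) = √(2·28.83/1018) = 0.238 m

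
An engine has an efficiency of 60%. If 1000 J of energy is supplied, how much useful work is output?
W_out = η·W_in = 0.6·1000 = 600.0 J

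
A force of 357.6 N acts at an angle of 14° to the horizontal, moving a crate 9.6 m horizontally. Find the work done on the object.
W = F·d·cosθ = (357.6)(9.6)cos(14°) = 3331 J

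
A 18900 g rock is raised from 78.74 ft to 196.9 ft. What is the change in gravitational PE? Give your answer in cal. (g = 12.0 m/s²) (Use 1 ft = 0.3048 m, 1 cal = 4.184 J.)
Convert to SI: m = 18.9 kg, Δh = 36.0152 m
ΔPE = mgΔh = (18.9)(12.0)(36.0152) = 8168.24 J = 1952 cal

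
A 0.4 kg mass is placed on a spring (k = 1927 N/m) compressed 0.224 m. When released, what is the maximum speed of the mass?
½kx² = ½mv² ⇒ v = x√(k/m) = (0.224)√(1927/0.4) = 15.55 m/s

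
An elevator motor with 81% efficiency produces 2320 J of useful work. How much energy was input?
W_in = W_out/η = 2320/0.81 = 2864 J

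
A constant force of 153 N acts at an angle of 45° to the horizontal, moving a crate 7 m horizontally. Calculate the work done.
W = F·d·cosθ = (153)(7)cos(45°) = 757.3 J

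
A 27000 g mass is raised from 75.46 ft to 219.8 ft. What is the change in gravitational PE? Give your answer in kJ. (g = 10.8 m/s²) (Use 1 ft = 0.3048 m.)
Convert to SI: m = 27.0 kg, Δh = 43.9948 m
ΔPE = mgΔh = (27.0)(10.8)(43.9948) = 12828.9 J = 12.83 kJ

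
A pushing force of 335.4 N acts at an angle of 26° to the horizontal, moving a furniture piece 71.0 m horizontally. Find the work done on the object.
W = F·d·cosθ = (335.4)(71.0)cos(26°) = 21400 J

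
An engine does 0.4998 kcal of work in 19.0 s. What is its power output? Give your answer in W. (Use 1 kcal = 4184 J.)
Convert to SI: W = 2091.16 J, t = 19.0 s
P = W/t = 2091.16/19.0 = 110.1 W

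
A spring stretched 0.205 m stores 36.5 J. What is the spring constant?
k = 2·PE/x² = 2·36.5/(0.205)² = 1737 N/m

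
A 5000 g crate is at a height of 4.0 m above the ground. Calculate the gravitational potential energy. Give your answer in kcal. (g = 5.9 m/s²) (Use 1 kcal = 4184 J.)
Convert to SI: m = 5.0 kg, h = 4.0 m
PE = mgh = (5.0)(5.9)(4.0) = 118.0 J = 0.0282 kcal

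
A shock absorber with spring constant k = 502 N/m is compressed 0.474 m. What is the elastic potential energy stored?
PE = ½kx² = ½(502)(0.474)² = 56.39 J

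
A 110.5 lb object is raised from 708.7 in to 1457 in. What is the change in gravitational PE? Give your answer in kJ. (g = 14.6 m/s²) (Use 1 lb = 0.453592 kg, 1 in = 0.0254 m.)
Convert to SI: m = 50.1219 kg, Δh = 19.0068 m
ΔPE = mgΔh = (50.1219)(14.6)(19.0068) = 13908.8 J = 13.91 kJ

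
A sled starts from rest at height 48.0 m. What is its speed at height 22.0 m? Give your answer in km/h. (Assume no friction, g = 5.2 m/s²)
mgh₁ = mgh₂ + ½mv² ⇒ v = √(2g(h₁−h₂)) = √(2·5.2·26.0) = 16.4438 m/s = 59.2 km/h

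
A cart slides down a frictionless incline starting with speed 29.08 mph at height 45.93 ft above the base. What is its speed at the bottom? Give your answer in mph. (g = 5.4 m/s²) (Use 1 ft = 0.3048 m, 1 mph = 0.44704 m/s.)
Convert to SI: v₀ = 12.9999 m/s, h = 13.9995 m
½mv₀² + mgh = ½mv² ⇒ v = √(v₀² + 2gh) = √(12.9999² + 2·5.4·13.9995) = 17.8939 m/s = 40.03 mph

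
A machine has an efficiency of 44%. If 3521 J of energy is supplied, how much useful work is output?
W_out = η·W_in = 0.44·3521 = 1549.24 J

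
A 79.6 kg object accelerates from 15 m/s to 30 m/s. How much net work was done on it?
W = ΔKE = ½m(v₂² − v₁²) = ½(79.6)(30² − 15²) = 26865.0 J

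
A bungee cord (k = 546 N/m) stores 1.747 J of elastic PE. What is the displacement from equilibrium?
x = √(2·PE/k) = √(2·1.747/546) = 0.08 m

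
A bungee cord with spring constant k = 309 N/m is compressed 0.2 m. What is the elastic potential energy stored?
PE = ½kx² = ½(309)(0.2)² = 6.18 J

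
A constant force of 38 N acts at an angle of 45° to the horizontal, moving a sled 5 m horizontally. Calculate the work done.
W = F·d·cosθ = (38)(5)cos(45°) = 134.4 J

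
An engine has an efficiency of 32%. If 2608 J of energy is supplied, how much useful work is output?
W_out = η·W_in = 0.32·2608 = 834.56 J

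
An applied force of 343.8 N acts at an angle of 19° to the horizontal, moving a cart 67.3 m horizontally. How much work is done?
W = F·d·cosθ = (343.8)(67.3)cos(19°) = 21880 J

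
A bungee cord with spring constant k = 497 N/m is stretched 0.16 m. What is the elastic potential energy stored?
PE = ½kx² = ½(497)(0.16)² = 6.362 J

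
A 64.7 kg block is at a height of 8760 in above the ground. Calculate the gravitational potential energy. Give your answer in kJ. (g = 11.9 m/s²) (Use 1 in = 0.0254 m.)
Convert to SI: m = 64.7 kg, h = 222.504 m
PE = mgh = (64.7)(11.9)(222.504) = 171313 J = 171.3 kJ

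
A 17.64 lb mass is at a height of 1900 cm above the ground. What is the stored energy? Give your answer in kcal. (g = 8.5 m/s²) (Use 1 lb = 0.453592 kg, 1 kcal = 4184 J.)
Convert to SI: m = 8.00136 kg, h = 19.0 m
PE = mgh = (8.00136)(8.5)(19.0) = 1292.22 J = 0.3088 kcal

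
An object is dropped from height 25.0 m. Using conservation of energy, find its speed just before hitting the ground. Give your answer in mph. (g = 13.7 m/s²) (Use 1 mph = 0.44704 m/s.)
mgh = ½mv² ⇒ v = √(2gh) = √(2·13.7·25.0) = 26.1725 m/s = 58.55 mph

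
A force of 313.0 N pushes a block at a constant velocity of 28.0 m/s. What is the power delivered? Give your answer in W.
P = Fv = (313.0)(28.0) = 8764 W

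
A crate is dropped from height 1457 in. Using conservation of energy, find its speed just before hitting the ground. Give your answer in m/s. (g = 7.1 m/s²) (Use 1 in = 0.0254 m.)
Convert to SI: h = 37.0078 m
mgh = ½mv² ⇒ v = √(2gh) = √(2·7.1·37.0078) = 22.92 m/s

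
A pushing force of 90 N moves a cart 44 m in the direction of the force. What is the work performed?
W = F·d = (90)(44) = 3960 J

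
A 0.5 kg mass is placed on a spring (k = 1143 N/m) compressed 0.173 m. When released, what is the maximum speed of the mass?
½kx² = ½mv² ⇒ v = x√(k/m) = (0.173)√(1143/0.5) = 8.271 m/s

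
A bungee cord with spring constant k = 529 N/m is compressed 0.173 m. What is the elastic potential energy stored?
PE = ½kx² = ½(529)(0.173)² = 7.916 J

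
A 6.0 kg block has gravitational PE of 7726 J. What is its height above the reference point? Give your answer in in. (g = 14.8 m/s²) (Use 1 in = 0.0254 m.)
h = PE/(mg) = 7726.0/(6.0·14.8) = 87.0045 m = 3425 in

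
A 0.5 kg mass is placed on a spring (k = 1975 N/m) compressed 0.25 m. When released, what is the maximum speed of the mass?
½kx² = ½mv² ⇒ v = x√(k/m) = (0.25)√(1975/0.5) = 15.71 m/s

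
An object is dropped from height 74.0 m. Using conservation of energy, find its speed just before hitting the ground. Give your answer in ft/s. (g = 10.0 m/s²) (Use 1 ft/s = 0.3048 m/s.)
mgh = ½mv² ⇒ v = √(2gh) = √(2·10.0·74.0) = 38.4708 m/s = 126.2 ft/s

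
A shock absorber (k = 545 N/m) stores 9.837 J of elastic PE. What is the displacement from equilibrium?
x = √(2·PE/k) = √(2·9.837/545) = 0.19 m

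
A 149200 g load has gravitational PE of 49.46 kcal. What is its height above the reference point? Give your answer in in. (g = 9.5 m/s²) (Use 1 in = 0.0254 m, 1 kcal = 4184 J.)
Convert to SI: m = 149.2 kg, PE = 206941 J
h = PE/(mg) = 206941/(149.2·9.5) = 146.0 m = 5748 in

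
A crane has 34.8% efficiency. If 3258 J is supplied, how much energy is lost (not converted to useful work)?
W_lost = W_in(1 − η) = 3258·(1 − 0.348) = 2124 J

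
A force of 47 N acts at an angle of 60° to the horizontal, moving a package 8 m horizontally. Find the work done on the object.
W = F·d·cosθ = (47)(8)cos(60°) = 188.0 J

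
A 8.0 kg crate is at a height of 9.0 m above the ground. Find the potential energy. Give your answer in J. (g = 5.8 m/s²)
PE = mgh = (8.0)(5.8)(9.0) = 417.6 J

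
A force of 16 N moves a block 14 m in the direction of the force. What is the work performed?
W = F·d = (16)(14) = 224.0 J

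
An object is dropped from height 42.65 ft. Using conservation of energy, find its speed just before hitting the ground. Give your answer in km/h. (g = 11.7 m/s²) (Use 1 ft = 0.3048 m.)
Convert to SI: h = 12.9997 m
mgh = ½mv² ⇒ v = √(2gh) = √(2·11.7·12.9997) = 17.4411 m/s = 62.79 km/h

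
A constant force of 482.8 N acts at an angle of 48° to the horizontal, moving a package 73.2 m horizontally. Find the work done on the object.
W = F·d·cosθ = (482.8)(73.2)cos(48°) = 23650 J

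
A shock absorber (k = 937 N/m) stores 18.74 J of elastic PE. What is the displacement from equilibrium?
x = √(2·PE/k) = √(2·18.74/937) = 0.2 m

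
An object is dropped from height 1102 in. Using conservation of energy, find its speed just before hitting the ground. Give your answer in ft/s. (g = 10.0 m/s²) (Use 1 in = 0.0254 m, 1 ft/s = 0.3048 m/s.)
Convert to SI: h = 27.9908 m
mgh = ½mv² ⇒ v = √(2gh) = √(2·10.0·27.9908) = 23.6604 m/s = 77.63 ft/s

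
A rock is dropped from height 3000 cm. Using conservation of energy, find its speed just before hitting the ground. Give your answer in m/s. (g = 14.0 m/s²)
Convert to SI: h = 30.0 m
mgh = ½mv² ⇒ v = √(2gh) = √(2·14.0·30.0) = 28.98 m/s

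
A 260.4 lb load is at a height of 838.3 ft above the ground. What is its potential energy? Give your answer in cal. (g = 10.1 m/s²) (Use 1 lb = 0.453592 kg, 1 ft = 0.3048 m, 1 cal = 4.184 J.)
Convert to SI: m = 118.115 kg, h = 255.514 m
PE = mgh = (118.115)(10.1)(255.514) = 304819 J = 72850 cal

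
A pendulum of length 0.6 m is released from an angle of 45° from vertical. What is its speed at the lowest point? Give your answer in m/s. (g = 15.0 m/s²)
h = L(1 − cosθ) = 0.6(1 − cos45°) = 0.175736 m
v = √(2gh) = √(2·15.0·0.175736) = 2.296 m/s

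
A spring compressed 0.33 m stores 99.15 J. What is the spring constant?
k = 2·PE/x² = 2·99.15/(0.33)² = 1821 N/m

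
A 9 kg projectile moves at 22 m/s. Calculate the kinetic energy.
KE = ½mv² = ½(9)(22)² = 2178.0 J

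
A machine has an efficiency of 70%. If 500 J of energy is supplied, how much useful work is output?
W_out = η·W_in = 0.7·500 = 350.0 J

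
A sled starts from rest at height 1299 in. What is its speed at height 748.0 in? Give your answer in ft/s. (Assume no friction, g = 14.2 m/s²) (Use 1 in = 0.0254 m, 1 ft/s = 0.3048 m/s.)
Convert to SI: h₁−h₂ = 13.9954 m
mgh₁ = mgh₂ + ½mv² ⇒ v = √(2g(h₁−h₂)) = √(2·14.2·13.9954) = 19.9366 m/s = 65.41 ft/s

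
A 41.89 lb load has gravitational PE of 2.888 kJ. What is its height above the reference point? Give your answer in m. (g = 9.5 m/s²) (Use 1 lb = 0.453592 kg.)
Convert to SI: m = 19.001 kg, PE = 2888.0 J
h = PE/(mg) = 2888.0/(19.001·9.5) = 16.0 m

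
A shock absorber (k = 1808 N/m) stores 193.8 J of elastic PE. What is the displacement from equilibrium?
x = √(2·PE/k) = √(2·193.8/1808) = 0.463 m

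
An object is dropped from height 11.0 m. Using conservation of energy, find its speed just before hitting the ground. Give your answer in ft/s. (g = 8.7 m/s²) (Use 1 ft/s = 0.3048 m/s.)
mgh = ½mv² ⇒ v = √(2gh) = √(2·8.7·11.0) = 13.8347 m/s = 45.39 ft/s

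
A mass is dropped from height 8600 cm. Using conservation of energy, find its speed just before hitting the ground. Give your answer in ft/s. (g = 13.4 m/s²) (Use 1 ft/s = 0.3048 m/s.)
Convert to SI: h = 86.0 m
mgh = ½mv² ⇒ v = √(2gh) = √(2·13.4·86.0) = 48.0083 m/s = 157.5 ft/s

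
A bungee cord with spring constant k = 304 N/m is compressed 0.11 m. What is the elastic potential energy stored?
PE = ½kx² = ½(304)(0.11)² = 1.839 J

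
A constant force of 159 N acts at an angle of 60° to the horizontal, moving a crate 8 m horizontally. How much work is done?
W = F·d·cosθ = (159)(8)cos(60°) = 636.0 J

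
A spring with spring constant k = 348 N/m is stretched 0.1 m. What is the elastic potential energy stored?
PE = ½kx² = ½(348)(0.1)² = 1.74 J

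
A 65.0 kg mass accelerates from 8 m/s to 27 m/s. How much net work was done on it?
W = ΔKE = ½m(v₂² − v₁²) = ½(65.0)(27² − 8²) = 21612.5 J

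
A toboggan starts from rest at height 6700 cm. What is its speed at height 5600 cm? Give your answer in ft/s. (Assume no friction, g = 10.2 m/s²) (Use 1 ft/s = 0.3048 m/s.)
Convert to SI: h₁−h₂ = 11.0 m
mgh₁ = mgh₂ + ½mv² ⇒ v = √(2g(h₁−h₂)) = √(2·10.2·11.0) = 14.98 m/s = 49.15 ft/s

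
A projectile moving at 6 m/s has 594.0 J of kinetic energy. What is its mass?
m = 2·KE/v² = 2·594.0/(6)² = 33.0 kg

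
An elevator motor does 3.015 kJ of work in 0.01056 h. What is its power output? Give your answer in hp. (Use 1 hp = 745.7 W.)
Convert to SI: W = 3015.0 J, t = 38.016 s
P = W/t = 3015.0/38.016 = 79.3087 W = 0.1064 hp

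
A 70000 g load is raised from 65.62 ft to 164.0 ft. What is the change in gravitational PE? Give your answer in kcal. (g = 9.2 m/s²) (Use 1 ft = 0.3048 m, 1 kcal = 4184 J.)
Convert to SI: m = 70.0 kg, Δh = 29.9862 m
ΔPE = mgΔh = (70.0)(9.2)(29.9862) = 19311.1 J = 4.615 kcal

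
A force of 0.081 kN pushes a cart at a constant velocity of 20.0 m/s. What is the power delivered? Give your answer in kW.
Convert to SI: F = 81.0 N, v = 20.0 m/s
P = Fv = (81.0)(20.0) = 1620.0 W = 1.62 kW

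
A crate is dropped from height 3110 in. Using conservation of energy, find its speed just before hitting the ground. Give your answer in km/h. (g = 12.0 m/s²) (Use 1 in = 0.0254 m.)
Convert to SI: h = 78.994 m
mgh = ½mv² ⇒ v = √(2gh) = √(2·12.0·78.994) = 43.5414 m/s = 156.7 km/h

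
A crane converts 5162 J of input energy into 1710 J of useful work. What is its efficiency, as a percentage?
η = W_out/W_in = 1710/5162 = 33.13%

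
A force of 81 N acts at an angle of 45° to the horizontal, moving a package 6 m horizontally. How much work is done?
W = F·d·cosθ = (81)(6)cos(45°) = 343.7 J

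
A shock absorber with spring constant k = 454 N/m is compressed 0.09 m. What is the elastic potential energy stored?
PE = ½kx² = ½(454)(0.09)² = 1.839 J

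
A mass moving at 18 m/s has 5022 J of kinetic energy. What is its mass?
m = 2·KE/v² = 2·5022/(18)² = 31.0 kg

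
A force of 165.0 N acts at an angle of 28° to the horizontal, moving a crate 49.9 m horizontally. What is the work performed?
W = F·d·cosθ = (165.0)(49.9)cos(28°) = 7270 J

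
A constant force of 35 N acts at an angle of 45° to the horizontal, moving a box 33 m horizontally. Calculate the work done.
W = F·d·cosθ = (35)(33)cos(45°) = 816.7 J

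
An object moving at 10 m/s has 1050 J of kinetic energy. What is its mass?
m = 2·KE/v² = 2·1050/(10)² = 21.0 kg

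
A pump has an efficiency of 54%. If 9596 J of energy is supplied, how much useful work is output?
W_out = η·W_in = 0.54·9596 = 5181.84 J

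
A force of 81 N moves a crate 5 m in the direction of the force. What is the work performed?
W = F·d = (81)(5) = 405.0 J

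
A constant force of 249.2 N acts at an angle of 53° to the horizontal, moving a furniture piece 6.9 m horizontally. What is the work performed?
W = F·d·cosθ = (249.2)(6.9)cos(53°) = 1035 J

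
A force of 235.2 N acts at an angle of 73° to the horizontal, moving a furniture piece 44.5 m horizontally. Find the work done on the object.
W = F·d·cosθ = (235.2)(44.5)cos(73°) = 3060 J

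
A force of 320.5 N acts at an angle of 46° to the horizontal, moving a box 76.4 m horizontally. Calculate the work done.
W = F·d·cosθ = (320.5)(76.4)cos(46°) = 17010 J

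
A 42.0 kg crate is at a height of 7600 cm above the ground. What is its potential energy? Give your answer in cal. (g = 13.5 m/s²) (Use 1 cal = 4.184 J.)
Convert to SI: m = 42.0 kg, h = 76.0 m
PE = mgh = (42.0)(13.5)(76.0) = 43092.0 J = 10300 cal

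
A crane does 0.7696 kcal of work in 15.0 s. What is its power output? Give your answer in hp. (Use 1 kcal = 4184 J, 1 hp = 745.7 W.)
Convert to SI: W = 3220.01 J, t = 15.0 s
P = W/t = 3220.01/15.0 = 214.667 W = 0.2879 hp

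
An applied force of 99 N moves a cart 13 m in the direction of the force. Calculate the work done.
W = F·d = (99)(13) = 1287 J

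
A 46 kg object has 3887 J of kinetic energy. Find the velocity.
v = √(2·KE/m) = √(2·3887/46) = 13.0 m/s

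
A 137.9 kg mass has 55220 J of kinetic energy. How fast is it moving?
v = √(2·KE/m) = √(2·55220/137.9) = 28.3 m/s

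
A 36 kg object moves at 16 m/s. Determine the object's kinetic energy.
KE = ½mv² = ½(36)(16)² = 4608.0 J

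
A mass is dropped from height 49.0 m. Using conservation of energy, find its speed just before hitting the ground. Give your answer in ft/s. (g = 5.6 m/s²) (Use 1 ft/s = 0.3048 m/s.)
mgh = ½mv² ⇒ v = √(2gh) = √(2·5.6·49.0) = 23.4265 m/s = 76.86 ft/s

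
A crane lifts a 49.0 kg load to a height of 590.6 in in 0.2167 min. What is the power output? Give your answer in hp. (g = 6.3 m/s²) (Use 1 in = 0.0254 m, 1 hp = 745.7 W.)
Convert to SI: m = 49.0 kg, h = 15.0012 m, t = 13.002 s
P = mgh/t = (49.0)(6.3)(15.0012)/13.002 = 356.167 W = 0.4776 hp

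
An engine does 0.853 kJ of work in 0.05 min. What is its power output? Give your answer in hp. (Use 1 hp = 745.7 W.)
Convert to SI: W = 853.0 J, t = 3.0 s
P = W/t = 853.0/3.0 = 284.333 W = 0.3813 hp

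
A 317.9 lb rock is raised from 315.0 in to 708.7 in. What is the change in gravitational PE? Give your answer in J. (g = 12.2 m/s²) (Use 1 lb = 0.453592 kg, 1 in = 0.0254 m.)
Convert to SI: m = 144.197 kg, Δh = 9.99998 m
ΔPE = mgΔh = (144.197)(12.2)(9.99998) = 17590 J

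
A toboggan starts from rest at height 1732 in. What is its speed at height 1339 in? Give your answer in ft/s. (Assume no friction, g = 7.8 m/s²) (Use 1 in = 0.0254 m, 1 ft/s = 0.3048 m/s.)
Convert to SI: h₁−h₂ = 9.9822 m
mgh₁ = mgh₂ + ½mv² ⇒ v = √(2g(h₁−h₂)) = √(2·7.8·9.9822) = 12.4789 m/s = 40.94 ft/s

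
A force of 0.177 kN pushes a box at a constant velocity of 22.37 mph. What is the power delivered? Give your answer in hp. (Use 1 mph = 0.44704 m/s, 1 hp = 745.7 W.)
Convert to SI: F = 177.0 N, v = 10.0003 m/s
P = Fv = (177.0)(10.0003) = 1770.05 W = 2.374 hp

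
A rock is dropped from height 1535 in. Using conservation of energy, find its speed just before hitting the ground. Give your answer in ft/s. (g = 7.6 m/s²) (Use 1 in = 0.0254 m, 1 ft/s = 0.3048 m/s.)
Convert to SI: h = 38.989 m
mgh = ½mv² ⇒ v = √(2gh) = √(2·7.6·38.989) = 24.3441 m/s = 79.87 ft/s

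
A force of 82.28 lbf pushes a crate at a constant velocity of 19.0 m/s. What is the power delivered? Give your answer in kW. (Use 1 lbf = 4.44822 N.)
Convert to SI: F = 366.0 N, v = 19.0 m/s
P = Fv = (366.0)(19.0) = 6953.99 W = 6.954 kW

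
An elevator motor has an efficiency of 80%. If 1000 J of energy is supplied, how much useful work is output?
W_out = η·W_in = 0.8·1000 = 800.0 J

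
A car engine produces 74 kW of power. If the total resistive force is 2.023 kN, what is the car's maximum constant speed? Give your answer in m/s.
Convert to SI: F = 2023.0 N
P = Fv ⇒ v = P/F = 74000 W/2023.0 N = 36.58 m/s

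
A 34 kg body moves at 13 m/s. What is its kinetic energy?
KE = ½mv² = ½(34)(13)² = 2873.0 J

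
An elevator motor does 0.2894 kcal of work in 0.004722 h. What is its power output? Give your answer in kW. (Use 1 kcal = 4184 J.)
Convert to SI: W = 1210.85 J, t = 16.9992 s
P = W/t = 1210.85/16.9992 = 71.2298 W = 0.07123 kW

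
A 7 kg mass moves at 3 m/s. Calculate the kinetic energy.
KE = ½mv² = ½(7)(3)² = 31.5 J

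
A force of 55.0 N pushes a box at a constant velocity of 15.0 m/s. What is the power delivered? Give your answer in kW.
P = Fv = (55.0)(15.0) = 825.0 W = 0.825 kW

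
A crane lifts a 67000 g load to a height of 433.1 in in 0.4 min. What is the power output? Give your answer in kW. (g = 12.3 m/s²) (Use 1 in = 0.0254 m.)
Convert to SI: m = 67.0 kg, h = 11.0007 m, t = 24.0 s
P = mgh/t = (67.0)(12.3)(11.0007)/24.0 = 377.738 W = 0.3777 kW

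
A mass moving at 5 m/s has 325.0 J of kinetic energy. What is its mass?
m = 2·KE/v² = 2·325.0/(5)² = 26.0 kg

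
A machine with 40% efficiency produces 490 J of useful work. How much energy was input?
W_in = W_out/η = 490/0.4 = 1225 J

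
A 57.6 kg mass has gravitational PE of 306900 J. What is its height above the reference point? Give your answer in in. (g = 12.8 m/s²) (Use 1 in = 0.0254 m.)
h = PE/(mg) = 306900/(57.6·12.8) = 416.26 m = 16390 in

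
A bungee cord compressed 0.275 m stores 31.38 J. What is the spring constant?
k = 2·PE/x² = 2·31.38/(0.275)² = 829.9 N/m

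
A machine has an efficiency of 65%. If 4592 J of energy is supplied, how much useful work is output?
W_out = η·W_in = 0.65·4592 = 2984.8 J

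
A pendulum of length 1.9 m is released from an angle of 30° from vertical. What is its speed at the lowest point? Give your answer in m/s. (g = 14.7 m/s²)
h = L(1 − cosθ) = 1.9(1 − cos30°) = 0.254552 m
v = √(2gh) = √(2·14.7·0.254552) = 2.736 m/s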